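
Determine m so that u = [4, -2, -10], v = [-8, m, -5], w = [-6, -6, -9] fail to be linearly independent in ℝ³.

Dependence holds iff the 3×3 matrix [u v w] is singular.
Expanding, det = -96*m - 516.
Setting this to zero gives m = -43/8.

m = -43/8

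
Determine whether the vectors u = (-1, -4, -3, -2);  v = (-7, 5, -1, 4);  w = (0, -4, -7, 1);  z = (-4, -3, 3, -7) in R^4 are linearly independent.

Form the 4×4 matrix with these as columns; its determinant is -172.
A nonzero determinant means the columns are linearly independent.

linearly independent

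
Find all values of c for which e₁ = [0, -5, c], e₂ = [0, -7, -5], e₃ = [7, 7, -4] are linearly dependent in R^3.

c = -25/7

The vectors are dependent exactly when the determinant of the matrix with rows e₁, e₂, e₃ vanishes.
Cofactor expansion gives det = 49*c + 175.
Solving 49*c + 175 = 0 yields c = -25/7.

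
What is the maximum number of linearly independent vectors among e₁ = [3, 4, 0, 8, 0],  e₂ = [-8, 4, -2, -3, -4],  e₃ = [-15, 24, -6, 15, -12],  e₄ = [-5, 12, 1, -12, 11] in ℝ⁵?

3

Row-reduce the 4×5 matrix with these as rows.
Exactly 3 pivots survive; hence the rank is 3.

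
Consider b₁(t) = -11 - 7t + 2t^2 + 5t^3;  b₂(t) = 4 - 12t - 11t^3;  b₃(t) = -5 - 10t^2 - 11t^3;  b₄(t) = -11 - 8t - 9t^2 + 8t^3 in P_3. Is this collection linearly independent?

linearly independent

Write each element as a coordinate vector in ℝ⁴ using {1, t, …, t^3}.
Form the 4×4 matrix with these as columns; its determinant is -33263.
A nonzero determinant means the columns are linearly independent.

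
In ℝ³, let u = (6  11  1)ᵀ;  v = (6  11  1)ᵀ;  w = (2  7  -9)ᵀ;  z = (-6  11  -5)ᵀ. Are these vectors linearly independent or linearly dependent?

There are 4 vectors in a 3-dimensional space, so they cannot be linearly independent.

linearly dependent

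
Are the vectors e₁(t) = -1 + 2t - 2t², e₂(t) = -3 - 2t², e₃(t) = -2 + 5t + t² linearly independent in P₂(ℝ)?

Take coordinates with respect to the standard basis {1, t, t²}.
Row-reduce the matrix whose columns are e₁, e₂, e₃.
The reduction yields 3 nonzero rows, so the rank is 3.
Since rank = 3 (the number of vectors), the set is linearly independent.

linearly independent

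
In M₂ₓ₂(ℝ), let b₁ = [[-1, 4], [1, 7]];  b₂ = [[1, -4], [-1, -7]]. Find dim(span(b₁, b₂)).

Represent each element by its coordinate vector in ℝ⁴.
Put the 4×2 matrix [b₁|b₂] into echelon form.
There is 1 pivot column, so rank = 1.

dim = 1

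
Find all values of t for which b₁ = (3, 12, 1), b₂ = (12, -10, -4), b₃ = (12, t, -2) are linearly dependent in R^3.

Dependence holds iff the 3×3 matrix [b₁ b₂ b₃] is singular.
Cofactor expansion gives det = 24*t - 108.
This vanishes exactly when t = 9/2.

t = 9/2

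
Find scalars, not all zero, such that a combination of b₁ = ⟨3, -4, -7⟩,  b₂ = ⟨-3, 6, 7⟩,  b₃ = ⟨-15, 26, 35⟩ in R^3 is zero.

2b₁ - 3b₂ + b₃ = 0

Row-reduce the matrix with b₁, b₂, b₃ as columns; the null space gives the coefficients.
A generator of the null space is (2, -3, 1).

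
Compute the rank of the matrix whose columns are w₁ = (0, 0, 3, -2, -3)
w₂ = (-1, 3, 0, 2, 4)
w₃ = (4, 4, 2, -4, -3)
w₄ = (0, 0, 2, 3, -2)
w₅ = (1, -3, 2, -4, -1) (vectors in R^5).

Row-reduce the 5×5 matrix with these as rows.
There are 5 pivot columns, so rank = 5.

5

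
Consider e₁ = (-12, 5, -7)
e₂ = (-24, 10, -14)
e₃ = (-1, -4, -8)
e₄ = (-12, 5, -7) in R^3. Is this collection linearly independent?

There are 4 vectors in a 3-dimensional space, so they cannot be linearly independent.

linearly dependent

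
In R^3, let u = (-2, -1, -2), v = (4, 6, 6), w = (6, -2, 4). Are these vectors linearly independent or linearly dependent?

linearly independent

Place the vectors as rows of a 3×3 matrix and reduce to echelon form.
The reduction yields 3 nonzero rows, so the rank is 3.
Since rank = 3 (the number of vectors), the set is linearly independent.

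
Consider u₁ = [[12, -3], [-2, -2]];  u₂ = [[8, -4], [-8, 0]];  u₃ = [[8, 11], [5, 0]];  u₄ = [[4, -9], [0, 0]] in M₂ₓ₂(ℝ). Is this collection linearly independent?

linearly independent

Take coordinates with respect to the standard basis {E₁₁, E₁₂, E₂₁, E₂₂}.
Place the vectors as rows of a 4×4 matrix and reduce to echelon form.
The reduction yields 4 nonzero rows, so the rank is 4.
Since rank = 4 (the number of vectors), the set is linearly independent.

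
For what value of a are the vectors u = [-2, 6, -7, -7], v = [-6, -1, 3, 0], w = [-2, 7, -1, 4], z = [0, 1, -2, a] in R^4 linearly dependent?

Place the vectors as rows of a 4×4 matrix; dependence ⇔ determinant zero.
Expanding, det = 276*a + 644.
Setting this to zero gives a = -7/3.

a = -7/3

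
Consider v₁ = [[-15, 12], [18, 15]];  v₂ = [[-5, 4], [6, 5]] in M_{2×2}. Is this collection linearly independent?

Take coordinates with respect to the standard basis {E₁₁, E₁₂, E₂₁, E₂₂}.
Place the vectors as rows of a 2×4 matrix and reduce to echelon form.
The reduction yields 1 nonzero row, so the rank is 1.
Since rank 1 < 2, the set is linearly dependent.
Indeed v₁ - 3v₂ = 0.

linearly dependent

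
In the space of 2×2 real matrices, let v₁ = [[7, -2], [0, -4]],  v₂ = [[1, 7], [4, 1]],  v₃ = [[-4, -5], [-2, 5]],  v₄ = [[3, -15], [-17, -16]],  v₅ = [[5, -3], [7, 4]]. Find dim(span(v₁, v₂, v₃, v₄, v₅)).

4

Use coordinates relative to {E₁₁, E₁₂, E₂₁, E₂₂}.
Apply Gaussian elimination to the matrix whose rows are v₁, v₂, v₃, v₄, v₅.
Reduction leaves 4 leading entries, giving rank 4.
(With 5 elements in a 4-dimensional space the rank is at most 4.)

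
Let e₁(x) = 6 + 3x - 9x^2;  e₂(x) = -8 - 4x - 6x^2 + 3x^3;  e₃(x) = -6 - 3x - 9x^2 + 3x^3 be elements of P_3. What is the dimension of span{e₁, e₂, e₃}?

Pass to coordinate vectors with respect to the basis {1, x, …, x^3}.
Form the matrix with e₁, e₂, e₃ as columns and reduce.
There are 2 pivot columns, so rank = 2.

dim = 2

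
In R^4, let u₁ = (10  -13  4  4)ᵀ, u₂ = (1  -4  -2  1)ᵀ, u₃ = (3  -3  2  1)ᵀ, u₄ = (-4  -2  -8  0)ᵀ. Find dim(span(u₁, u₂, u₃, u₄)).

dim = 2

Apply Gaussian elimination to the matrix whose rows are u₁, u₂, u₃, u₄.
Reduction leaves 2 leading entries, giving rank 2.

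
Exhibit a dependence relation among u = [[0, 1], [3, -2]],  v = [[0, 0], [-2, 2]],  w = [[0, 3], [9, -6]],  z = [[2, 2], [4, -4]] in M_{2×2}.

Pass to coordinate vectors relative to the basis {E₁₁, E₁₂, E₂₁, E₂₂}.
Write the vectors as columns of a matrix and find a nonzero vector in its null space.
The free variable yields coefficients (3, 0, -1, 0) (any nonzero multiple also works).

3u - w = 0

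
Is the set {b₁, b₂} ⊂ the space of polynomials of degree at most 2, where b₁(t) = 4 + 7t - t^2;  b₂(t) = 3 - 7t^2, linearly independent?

linearly independent

Take coordinates with respect to the standard basis {1, t, t^2}.
Place the vectors as rows of a 2×3 matrix and reduce to echelon form.
The reduction yields 2 nonzero rows, so the rank is 2.
Since rank = 2 (the number of vectors), the set is linearly independent.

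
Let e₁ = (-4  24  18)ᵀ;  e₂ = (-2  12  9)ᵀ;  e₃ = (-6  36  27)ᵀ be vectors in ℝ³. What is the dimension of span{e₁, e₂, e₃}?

dim = 1

Put the 3×3 matrix [e₁|e₂|e₃] into echelon form.
The echelon form has 1 nonzero row, so the rank is 1.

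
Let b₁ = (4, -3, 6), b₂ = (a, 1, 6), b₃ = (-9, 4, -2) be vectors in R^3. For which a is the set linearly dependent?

a = -56/9

Place the vectors as rows of a 3×3 matrix; dependence ⇔ determinant zero.
Cofactor expansion gives det = 18*a + 112.
Setting this to zero gives a = -56/9.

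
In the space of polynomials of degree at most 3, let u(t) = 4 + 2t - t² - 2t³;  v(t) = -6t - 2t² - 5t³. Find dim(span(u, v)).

Represent each element by its coordinate vector in ℝ⁴.
Form the matrix with u, v as columns and reduce.
The echelon form has 2 nonzero rows, so the rank is 2.

2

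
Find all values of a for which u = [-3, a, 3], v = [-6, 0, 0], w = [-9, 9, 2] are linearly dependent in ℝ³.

a = 27/2

The set is linearly dependent precisely when det[u; v; w] = 0.
Cofactor expansion gives det = 12*a - 162.
Setting this to zero gives a = 27/2.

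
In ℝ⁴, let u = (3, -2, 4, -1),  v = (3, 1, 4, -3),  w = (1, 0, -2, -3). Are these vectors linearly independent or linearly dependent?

linearly independent

Row-reduce the matrix whose columns are u, v, w.
The reduction yields 3 nonzero rows, so the rank is 3.
Since rank = 3 (the number of vectors), the set is linearly independent.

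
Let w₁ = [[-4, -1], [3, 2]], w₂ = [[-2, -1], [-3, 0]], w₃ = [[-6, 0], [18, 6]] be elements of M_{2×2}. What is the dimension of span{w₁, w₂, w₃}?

2

Represent each element by its coordinate vector in ℝ⁴.
Put the 4×3 matrix [w₁|w₂|w₃] into echelon form.
The echelon form has 2 nonzero rows, so the rank is 2.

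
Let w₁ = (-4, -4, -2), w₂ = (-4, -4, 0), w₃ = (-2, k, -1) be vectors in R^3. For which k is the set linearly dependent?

k = -2

Place the vectors as rows of a 3×3 matrix; dependence ⇔ determinant zero.
Expanding, det = 8*k + 16.
This vanishes exactly when k = -2.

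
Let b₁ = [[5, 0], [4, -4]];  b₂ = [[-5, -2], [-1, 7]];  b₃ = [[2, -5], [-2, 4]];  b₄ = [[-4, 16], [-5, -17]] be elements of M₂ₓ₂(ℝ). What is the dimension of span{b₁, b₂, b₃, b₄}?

Pass to coordinate vectors with respect to the basis {E₁₁, E₁₂, E₂₁, E₂₂}.
Form the matrix with b₁, b₂, b₃, b₄ as columns and reduce.
There are 3 pivot columns, so rank = 3.

3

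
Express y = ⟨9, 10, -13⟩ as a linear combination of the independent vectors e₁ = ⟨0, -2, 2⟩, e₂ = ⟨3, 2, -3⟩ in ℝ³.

y = -2e₁ + 3e₂

Write y = c₁e₁ + c₂e₂ and equate components.
The system has the unique solution (c₁, c₂) = (-2, 3).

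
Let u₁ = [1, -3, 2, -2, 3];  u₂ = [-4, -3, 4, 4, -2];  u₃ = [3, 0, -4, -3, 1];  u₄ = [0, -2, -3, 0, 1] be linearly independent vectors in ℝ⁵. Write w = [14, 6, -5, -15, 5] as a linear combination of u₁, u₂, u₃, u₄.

Solve the system with u₁, u₂, u₃, u₄ as columns and w as the right-hand side.
The system has the unique solution (c₁, …, c₄) = (1, -1, 3, -3).

w = u₁ - u₂ + 3u₃ - 3u₄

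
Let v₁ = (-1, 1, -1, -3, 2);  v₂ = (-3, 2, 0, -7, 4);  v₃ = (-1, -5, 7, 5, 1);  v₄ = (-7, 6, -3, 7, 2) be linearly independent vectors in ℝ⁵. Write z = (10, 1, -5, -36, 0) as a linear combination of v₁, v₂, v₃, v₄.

Since v₁, v₂, v₃, v₄ are independent, the coefficients expressing z are uniquely determined by a linear system.
The system has the unique solution (α₁, …, α₄) = (-3, 3, -2, -2).

z = -3v₁ + 3v₂ - 2v₃ - 2v₄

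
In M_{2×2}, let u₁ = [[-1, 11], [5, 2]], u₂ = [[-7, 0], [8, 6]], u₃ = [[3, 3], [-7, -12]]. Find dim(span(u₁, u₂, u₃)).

Represent each element by its coordinate vector in ℝ⁴.
Put the 4×3 matrix [u₁|u₂|u₃] into echelon form.
There are 3 pivot columns, so rank = 3.

dim = 3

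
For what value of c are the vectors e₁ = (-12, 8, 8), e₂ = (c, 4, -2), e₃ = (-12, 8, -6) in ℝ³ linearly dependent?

c = -6

Dependence holds iff the 3×3 matrix [e₁ e₂ e₃] is singular.
Expanding, det = 112*c + 672.
Solving 112*c + 672 = 0 yields c = -6.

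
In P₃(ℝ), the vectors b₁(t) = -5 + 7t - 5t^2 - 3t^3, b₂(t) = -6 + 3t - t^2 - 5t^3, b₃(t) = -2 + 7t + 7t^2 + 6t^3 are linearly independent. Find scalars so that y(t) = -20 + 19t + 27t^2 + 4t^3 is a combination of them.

Identify each element with its coordinate vector in ℝ⁴ via {1, t, …, t^3}.
Set up the augmented matrix [b₁ | b₂ | b₃ | y] and row-reduce.
The system has the unique solution (a₁, a₂, a₃) = (-2, 4, 3).

y = -2b₁ + 4b₂ + 3b₃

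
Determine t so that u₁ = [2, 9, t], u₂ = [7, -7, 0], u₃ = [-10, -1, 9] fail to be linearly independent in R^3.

t = -9

The vectors are dependent exactly when the determinant of the matrix with rows u₁, u₂, u₃ vanishes.
Expanding, det = -77*t - 693.
Setting this to zero gives t = -9.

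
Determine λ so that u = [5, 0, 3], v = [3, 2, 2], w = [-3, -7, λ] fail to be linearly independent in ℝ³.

λ = -5/2

The set is linearly dependent precisely when det[u; v; w] = 0.
The determinant works out to 10*λ + 25.
Solving 10*λ + 25 = 0 yields λ = -5/2.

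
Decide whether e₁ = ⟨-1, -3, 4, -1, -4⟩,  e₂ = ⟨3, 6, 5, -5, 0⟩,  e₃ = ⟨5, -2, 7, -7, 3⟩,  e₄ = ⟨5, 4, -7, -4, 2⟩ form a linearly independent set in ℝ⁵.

linearly independent

Place the vectors as rows of a 4×5 matrix and reduce to echelon form.
The reduction yields 4 nonzero rows, so the rank is 4.
Since rank = 4 (the number of vectors), the set is linearly independent.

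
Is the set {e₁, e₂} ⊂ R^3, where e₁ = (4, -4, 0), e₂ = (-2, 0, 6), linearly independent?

Place the vectors as rows of a 2×3 matrix and reduce to echelon form.
The reduction yields 2 nonzero rows, so the rank is 2.
Since rank = 2 (the number of vectors), the set is linearly independent.

linearly independent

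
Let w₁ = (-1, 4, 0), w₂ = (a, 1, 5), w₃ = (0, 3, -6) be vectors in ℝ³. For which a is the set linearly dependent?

Place the vectors as rows of a 3×3 matrix; dependence ⇔ determinant zero.
The determinant works out to 24*a + 21.
Solving 24*a + 21 = 0 yields a = -7/8.

a = -7/8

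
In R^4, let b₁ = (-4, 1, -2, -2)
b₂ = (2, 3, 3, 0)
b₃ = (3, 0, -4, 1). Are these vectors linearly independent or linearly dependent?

linearly independent

Place the vectors as rows of a 3×4 matrix and reduce to echelon form.
The reduction yields 3 nonzero rows, so the rank is 3.
Since rank = 3 (the number of vectors), the set is linearly independent.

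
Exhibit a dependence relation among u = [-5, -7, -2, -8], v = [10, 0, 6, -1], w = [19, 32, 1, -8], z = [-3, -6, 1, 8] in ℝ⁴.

Solve the homogeneous system with u, v, w, z as columns by row-reducing the coefficient matrix.
One solution (up to scaling) is (2, 0, 1, 3).

2u + w + 3z = 0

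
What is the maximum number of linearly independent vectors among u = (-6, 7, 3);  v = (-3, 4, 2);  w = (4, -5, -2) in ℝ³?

3

Put the 3×3 matrix [u|v|w] into echelon form.
Reduction leaves 3 leading entries, giving rank 3.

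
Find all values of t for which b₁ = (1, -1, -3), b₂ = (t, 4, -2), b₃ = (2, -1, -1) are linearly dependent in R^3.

t = -11

Place the vectors as rows of a 3×3 matrix; dependence ⇔ determinant zero.
Cofactor expansion gives det = 2*t + 22.
This vanishes exactly when t = -11.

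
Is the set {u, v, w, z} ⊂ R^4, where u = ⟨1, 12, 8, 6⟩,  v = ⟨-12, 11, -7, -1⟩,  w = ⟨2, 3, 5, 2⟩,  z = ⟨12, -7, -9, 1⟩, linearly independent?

The matrix [u|v|w|z] has determinant -1380.
A nonzero determinant means the columns are linearly independent.

linearly independent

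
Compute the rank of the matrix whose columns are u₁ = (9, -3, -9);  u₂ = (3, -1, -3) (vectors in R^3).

1

Apply Gaussian elimination to the matrix whose rows are u₁, u₂.
Exactly 1 pivot survives; hence the rank is 1.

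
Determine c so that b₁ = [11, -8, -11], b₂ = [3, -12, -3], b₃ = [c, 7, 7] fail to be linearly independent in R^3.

The vectors are dependent exactly when the determinant of the matrix with rows b₁, b₂, b₃ vanishes.
The determinant works out to -108*c - 756.
This vanishes exactly when c = -7.

c = -7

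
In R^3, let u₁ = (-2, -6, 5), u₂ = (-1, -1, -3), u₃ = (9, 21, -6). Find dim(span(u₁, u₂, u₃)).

2

Apply Gaussian elimination to the matrix whose rows are u₁, u₂, u₃.
The echelon form has 2 nonzero rows, so the rank is 2.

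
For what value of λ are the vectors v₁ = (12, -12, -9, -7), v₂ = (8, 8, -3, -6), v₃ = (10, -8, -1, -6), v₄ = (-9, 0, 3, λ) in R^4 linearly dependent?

Dependence holds iff the 4×4 matrix [v₁ v₂ v₃ v₄] is singular.
Expanding, det = 1176*λ - 7056.
Setting this to zero gives λ = 6.

λ = 6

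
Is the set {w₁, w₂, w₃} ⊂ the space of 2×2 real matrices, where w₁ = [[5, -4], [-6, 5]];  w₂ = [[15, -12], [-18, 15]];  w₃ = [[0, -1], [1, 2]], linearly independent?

linearly dependent

Take coordinates with respect to the standard basis {E₁₁, E₁₂, E₂₁, E₂₂}.
Row-reduce the matrix whose columns are w₁, w₂, w₃.
The reduction yields 2 nonzero rows, so the rank is 2.
Since rank 2 < 3, the set is linearly dependent.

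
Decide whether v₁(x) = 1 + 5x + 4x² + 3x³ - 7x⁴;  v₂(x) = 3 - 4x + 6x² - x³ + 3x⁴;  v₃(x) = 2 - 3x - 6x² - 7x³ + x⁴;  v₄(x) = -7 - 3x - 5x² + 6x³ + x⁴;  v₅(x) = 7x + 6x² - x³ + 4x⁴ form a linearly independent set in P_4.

linearly independent

Write each element as a coordinate vector in ℝ⁵ using {1, x, …, x⁴}.
The matrix [v₁|v₂|v₃|v₄|v₅] has determinant -7555.
A nonzero determinant means the columns are linearly independent.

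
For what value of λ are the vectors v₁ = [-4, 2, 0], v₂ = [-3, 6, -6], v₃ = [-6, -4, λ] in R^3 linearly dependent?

λ = 28/3

The vectors are dependent exactly when the determinant of the matrix with rows v₁, v₂, v₃ vanishes.
Cofactor expansion gives det = 168 - 18*λ.
Setting this to zero gives λ = 28/3.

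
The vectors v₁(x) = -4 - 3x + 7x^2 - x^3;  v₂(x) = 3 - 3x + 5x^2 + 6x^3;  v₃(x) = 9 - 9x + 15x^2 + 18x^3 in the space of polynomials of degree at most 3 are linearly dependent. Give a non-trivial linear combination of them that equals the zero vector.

Pass to coordinate vectors relative to the basis {1, x, …, x^3}.
Set up α₁v₁ + … + α₃v₃ = 0 and solve the homogeneous system.
The free variable yields coefficients (0, 3, -1) (any nonzero multiple also works).

3v₂ - v₃ = 0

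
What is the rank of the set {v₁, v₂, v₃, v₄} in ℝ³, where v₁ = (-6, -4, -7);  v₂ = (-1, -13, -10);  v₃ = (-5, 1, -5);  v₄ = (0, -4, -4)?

rank 3

Form the matrix with v₁, v₂, v₃, v₄ as columns and reduce.
Exactly 3 pivots survive; hence the rank is 3.
(With 4 elements in a 3-dimensional space the rank is at most 3.)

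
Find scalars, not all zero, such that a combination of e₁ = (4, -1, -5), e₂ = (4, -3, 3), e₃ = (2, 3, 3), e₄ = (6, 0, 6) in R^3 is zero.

e₂ + e₃ - e₄ = 0

Solve the homogeneous system with e₁, e₂, e₃, e₄ as columns by row-reducing the coefficient matrix.
One solution (up to scaling) is (0, 1, 1, -1).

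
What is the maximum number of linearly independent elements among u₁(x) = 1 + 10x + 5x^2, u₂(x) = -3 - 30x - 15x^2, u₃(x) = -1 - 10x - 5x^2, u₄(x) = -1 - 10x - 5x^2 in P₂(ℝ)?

1

Pass to coordinate vectors with respect to the basis {1, x, x^2}.
Row-reduce the 4×3 matrix with these as rows.
Exactly 1 pivot survives; hence the rank is 1.
(With 4 elements in a 3-dimensional space the rank is at most 3.)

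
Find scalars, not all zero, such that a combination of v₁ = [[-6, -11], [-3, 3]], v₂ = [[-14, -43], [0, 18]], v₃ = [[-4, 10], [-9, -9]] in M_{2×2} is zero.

Write each element as a vector in ℝ⁴ using {E₁₁, E₁₂, E₂₁, E₂₂}.
Row-reduce the matrix with v₁, v₂, v₃ as columns; the null space gives the coefficients.
A generator of the null space is (3, -1, -1).

3v₁ - v₂ - v₃ = 0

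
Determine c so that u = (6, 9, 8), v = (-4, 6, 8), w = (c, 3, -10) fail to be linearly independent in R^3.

c = 40

The vectors are dependent exactly when the determinant of the matrix with rows u, v, w vanishes.
The determinant works out to 24*c - 960.
This vanishes exactly when c = 40.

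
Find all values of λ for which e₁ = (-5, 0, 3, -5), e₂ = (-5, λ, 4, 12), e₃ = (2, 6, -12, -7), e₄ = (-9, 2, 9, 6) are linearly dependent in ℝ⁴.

λ = 29/6

Place the vectors as rows of a 4×4 matrix; dependence ⇔ determinant zero.
Expanding, det = 648*λ - 3132.
Setting this to zero gives λ = 29/6.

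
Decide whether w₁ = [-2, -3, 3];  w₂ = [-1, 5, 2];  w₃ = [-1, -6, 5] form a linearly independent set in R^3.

The matrix [w₁|w₂|w₃] has determinant -50.
A nonzero determinant means the columns are linearly independent.

linearly independent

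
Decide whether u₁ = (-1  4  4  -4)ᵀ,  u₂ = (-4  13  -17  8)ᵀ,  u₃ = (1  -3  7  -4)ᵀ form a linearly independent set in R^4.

Place the vectors as rows of a 3×4 matrix and reduce to echelon form.
The reduction yields 2 nonzero rows, so the rank is 2.
Since rank 2 < 3, the set is linearly dependent.
Indeed u₁ - u₂ - 3u₃ = 0.

linearly dependent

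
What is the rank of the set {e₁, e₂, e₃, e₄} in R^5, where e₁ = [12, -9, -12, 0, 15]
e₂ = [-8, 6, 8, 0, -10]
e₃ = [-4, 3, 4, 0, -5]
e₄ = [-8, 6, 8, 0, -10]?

rank 1

Form the matrix with e₁, e₂, e₃, e₄ as columns and reduce.
The echelon form has 1 nonzero row, so the rank is 1.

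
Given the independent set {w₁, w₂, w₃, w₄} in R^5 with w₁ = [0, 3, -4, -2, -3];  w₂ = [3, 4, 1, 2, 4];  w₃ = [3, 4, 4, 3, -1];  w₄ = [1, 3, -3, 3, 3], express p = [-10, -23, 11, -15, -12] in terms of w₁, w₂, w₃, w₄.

p = -w₁ - w₂ - w₃ - 4w₄

Solve the system with w₁, w₂, w₃, w₄ as columns and p as the right-hand side.
Row-reducing the augmented matrix gives the unique coefficients (α₁, …, α₄) = (-1, -1, -1, -4).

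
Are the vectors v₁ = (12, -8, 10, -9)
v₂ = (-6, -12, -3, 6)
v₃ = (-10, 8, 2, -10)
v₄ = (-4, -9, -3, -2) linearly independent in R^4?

linearly independent

Form the 4×4 matrix with these as columns; its determinant is 16038.
A nonzero determinant means the columns are linearly independent.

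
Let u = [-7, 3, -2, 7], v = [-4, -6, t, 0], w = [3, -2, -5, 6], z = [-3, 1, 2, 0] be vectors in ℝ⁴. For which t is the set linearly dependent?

Dependence holds iff the 4×4 matrix [u v w z] is singular.
Cofactor expansion gives det = 33*t - 506.
Setting this to zero gives t = 46/3.

t = 46/3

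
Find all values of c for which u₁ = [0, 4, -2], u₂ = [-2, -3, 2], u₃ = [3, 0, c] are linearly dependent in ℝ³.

c = -3/4

The vectors are dependent exactly when the determinant of the matrix with rows u₁, u₂, u₃ vanishes.
The determinant works out to 8*c + 6.
This vanishes exactly when c = -3/4.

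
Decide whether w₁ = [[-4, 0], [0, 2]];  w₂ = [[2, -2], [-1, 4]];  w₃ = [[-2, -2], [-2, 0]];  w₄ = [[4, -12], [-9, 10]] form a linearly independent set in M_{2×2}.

Write each element as a coordinate vector in ℝ⁴ using {E₁₁, E₁₂, E₂₁, E₂₂}.
The matrix [w₁|w₂|w₃|w₄] has determinant 0.
A zero determinant means the columns are linearly dependent.

linearly dependent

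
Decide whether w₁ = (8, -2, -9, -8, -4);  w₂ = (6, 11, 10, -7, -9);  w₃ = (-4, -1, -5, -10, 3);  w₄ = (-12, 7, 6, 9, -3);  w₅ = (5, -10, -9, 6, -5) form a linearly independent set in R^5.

linearly independent

Row-reduce the matrix whose columns are w₁, w₂, w₃, w₄, w₅.
The reduction yields 5 nonzero rows, so the rank is 5.
Since rank = 5 (the number of vectors), the set is linearly independent.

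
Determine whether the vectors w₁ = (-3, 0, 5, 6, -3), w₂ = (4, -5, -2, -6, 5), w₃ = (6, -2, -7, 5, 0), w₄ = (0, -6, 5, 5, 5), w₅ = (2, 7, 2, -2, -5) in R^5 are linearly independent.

linearly independent

The matrix [w₁|w₂|w₃|w₄|w₅] has determinant 12822.
A nonzero determinant means the columns are linearly independent.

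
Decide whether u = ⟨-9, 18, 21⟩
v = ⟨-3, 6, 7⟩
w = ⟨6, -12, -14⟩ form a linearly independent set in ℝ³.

Form the 3×3 matrix with these as columns; its determinant is 0.
A zero determinant means the columns are linearly dependent.
Indeed u - 3v = 0.

linearly dependent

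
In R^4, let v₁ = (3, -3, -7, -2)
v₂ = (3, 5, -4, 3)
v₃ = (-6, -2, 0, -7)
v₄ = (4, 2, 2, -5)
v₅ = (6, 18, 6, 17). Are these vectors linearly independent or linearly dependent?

linearly dependent

There are 5 vectors in a 4-dimensional space, so they cannot be linearly independent.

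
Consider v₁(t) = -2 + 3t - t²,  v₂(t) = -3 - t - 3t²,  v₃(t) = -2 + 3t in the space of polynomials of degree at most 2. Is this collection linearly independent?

linearly independent

Write each element as a coordinate vector in ℝ³ using {1, t, t²}.
Place the vectors as rows of a 3×3 matrix and reduce to echelon form.
The reduction yields 3 nonzero rows, so the rank is 3.
Since rank = 3 (the number of vectors), the set is linearly independent.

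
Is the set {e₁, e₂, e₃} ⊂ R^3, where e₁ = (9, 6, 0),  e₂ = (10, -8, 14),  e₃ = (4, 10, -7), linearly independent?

linearly dependent

Place the vectors as rows of a 3×3 matrix and reduce to echelon form.
The reduction yields 2 nonzero rows, so the rank is 2.
Since rank 2 < 3, the set is linearly dependent.
Indeed 2e₁ - e₂ - 2e₃ = 0.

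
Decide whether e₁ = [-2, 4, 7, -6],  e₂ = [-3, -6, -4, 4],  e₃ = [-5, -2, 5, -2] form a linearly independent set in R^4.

linearly independent

Row-reduce the matrix whose columns are e₁, e₂, e₃.
The reduction yields 3 nonzero rows, so the rank is 3.
Since rank = 3 (the number of vectors), the set is linearly independent.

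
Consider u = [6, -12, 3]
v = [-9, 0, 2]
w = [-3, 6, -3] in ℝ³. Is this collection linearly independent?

linearly independent

The matrix [u|v|w] has determinant 162.
A nonzero determinant means the columns are linearly independent.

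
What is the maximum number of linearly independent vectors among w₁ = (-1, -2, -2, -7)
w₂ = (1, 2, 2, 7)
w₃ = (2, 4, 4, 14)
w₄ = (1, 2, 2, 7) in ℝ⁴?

Row-reduce the 4×4 matrix with these as rows.
There is 1 pivot column, so rank = 1.

1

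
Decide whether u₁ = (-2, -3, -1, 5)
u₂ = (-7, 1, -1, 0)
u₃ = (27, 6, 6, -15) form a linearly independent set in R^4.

Row-reduce the matrix whose columns are u₁, u₂, u₃.
The reduction yields 2 nonzero rows, so the rank is 2.
Since rank 2 < 3, the set is linearly dependent.

linearly dependent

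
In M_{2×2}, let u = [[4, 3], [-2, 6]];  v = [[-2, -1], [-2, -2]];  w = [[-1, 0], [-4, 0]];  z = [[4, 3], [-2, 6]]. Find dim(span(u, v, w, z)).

Represent each element by its coordinate vector in ℝ⁴.
Form the matrix with u, v, w, z as columns and reduce.
Reduction leaves 2 leading entries, giving rank 2.

dim = 2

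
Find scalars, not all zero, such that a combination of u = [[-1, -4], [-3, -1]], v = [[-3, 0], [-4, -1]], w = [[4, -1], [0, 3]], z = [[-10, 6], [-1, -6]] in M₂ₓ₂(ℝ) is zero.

u - v + 2w + z = 0

Pass to coordinate vectors relative to the basis {E₁₁, E₁₂, E₂₁, E₂₂}.
Row-reduce the matrix with u, v, w, z as columns; the null space gives the coefficients.
A generator of the null space is (1, -1, 2, 1).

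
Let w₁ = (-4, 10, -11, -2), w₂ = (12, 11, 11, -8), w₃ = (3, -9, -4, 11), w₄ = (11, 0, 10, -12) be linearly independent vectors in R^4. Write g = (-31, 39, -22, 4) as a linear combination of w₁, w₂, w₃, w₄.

g = w₁ + w₂ - 2w₃ - 3w₄

Set up the augmented matrix [w₁ | w₂ | w₃ | w₄ | g] and row-reduce.
Row-reducing the augmented matrix gives the unique coefficients (c₁, …, c₄) = (1, 1, -2, -3).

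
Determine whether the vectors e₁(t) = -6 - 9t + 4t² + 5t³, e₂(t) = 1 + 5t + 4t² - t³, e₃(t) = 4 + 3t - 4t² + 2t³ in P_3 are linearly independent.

Write each element as a coordinate vector in ℝ⁴ using {1, t, …, t³}.
Place the vectors as rows of a 3×4 matrix and reduce to echelon form.
The reduction yields 3 nonzero rows, so the rank is 3.
Since rank = 3 (the number of vectors), the set is linearly independent.

linearly independent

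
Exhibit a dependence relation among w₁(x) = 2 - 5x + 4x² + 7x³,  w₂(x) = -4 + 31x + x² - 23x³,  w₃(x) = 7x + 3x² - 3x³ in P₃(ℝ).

Pass to coordinate vectors relative to the basis {1, x, …, x³}.
Solve the homogeneous system with w₁, w₂, w₃ as columns by row-reducing the coefficient matrix.
A generator of the null space is (2, 1, -3).

2w₁ + w₂ - 3w₃ = 0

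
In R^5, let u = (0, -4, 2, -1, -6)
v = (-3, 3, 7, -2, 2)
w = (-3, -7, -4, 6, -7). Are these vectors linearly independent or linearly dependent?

Row-reduce the matrix whose columns are u, v, w.
The reduction yields 3 nonzero rows, so the rank is 3.
Since rank = 3 (the number of vectors), the set is linearly independent.

linearly independent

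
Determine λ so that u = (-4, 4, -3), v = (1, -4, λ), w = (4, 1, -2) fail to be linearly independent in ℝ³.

λ = 15/4

Dependence holds iff the 3×3 matrix [u v w] is singular.
Cofactor expansion gives det = 20*λ - 75.
Solving 20*λ - 75 = 0 yields λ = 15/4.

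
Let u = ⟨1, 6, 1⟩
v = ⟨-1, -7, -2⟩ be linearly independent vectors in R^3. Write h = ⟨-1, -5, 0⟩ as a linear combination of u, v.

h = -2u - v

Set up the augmented matrix [u | v | h] and row-reduce.
Row-reducing the augmented matrix gives the unique coefficients (α₁, α₂) = (-2, -1).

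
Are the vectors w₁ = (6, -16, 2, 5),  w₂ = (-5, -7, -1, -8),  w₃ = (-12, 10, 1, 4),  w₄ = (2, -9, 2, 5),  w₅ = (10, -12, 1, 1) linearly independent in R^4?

There are 5 vectors in a 4-dimensional space, so they cannot be linearly independent.

linearly dependent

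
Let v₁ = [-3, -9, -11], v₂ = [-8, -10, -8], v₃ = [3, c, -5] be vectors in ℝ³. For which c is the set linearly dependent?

c = -3/2

Place the vectors as rows of a 3×3 matrix; dependence ⇔ determinant zero.
Cofactor expansion gives det = 64*c + 96.
This vanishes exactly when c = -3/2.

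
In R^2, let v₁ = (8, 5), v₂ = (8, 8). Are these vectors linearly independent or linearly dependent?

Row-reduce the matrix whose columns are v₁, v₂.
The reduction yields 2 nonzero rows, so the rank is 2.
Since rank = 2 (the number of vectors), the set is linearly independent.

linearly independent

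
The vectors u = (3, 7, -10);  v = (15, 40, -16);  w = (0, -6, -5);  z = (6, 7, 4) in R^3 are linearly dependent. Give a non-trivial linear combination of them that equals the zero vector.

3u - v - 2w + z = 0

Solve the homogeneous system with u, v, w, z as columns by row-reducing the coefficient matrix.
One solution (up to scaling) is (3, -1, -2, 1).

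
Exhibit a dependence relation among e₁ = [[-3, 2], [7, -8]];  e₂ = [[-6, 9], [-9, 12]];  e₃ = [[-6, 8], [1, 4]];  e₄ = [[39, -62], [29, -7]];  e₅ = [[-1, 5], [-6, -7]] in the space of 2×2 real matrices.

Take coordinates with respect to {E₁₁, E₁₂, E₂₁, E₂₂}.
Write the vectors as columns of a matrix and find a nonzero vector in its null space.
One solution (up to scaling) is (2, 3, 2, 1, 3).

2e₁ + 3e₂ + 2e₃ + e₄ + 3e₅ = 0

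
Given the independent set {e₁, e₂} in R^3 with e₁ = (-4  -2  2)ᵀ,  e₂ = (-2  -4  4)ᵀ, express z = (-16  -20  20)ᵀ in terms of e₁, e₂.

Solve the system with e₁, e₂ as columns and z as the right-hand side.
Back-substitution yields (α₁, α₂) = (2, 4).

z = 2e₁ + 4e₂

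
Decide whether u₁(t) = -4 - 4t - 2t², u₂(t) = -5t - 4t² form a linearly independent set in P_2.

Write each element as a coordinate vector in ℝ³ using {1, t, t²}.
Row-reduce the matrix whose columns are u₁, u₂.
The reduction yields 2 nonzero rows, so the rank is 2.
Since rank = 2 (the number of vectors), the set is linearly independent.

linearly independent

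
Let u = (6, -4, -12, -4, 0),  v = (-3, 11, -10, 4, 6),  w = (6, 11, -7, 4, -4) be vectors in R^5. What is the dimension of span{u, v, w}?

dim = 3

Apply Gaussian elimination to the matrix whose rows are u, v, w.
There are 3 pivot columns, so rank = 3.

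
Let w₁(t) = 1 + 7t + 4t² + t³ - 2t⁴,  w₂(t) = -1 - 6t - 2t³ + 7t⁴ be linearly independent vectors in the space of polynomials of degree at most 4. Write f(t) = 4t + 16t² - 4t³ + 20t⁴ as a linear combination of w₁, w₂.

Work in coordinates with respect to the standard basis {1, t, …, t⁴}.
Set up the augmented matrix [w₁ | w₂ | f] and row-reduce.
The system has the unique solution (a₁, a₂) = (4, 4).

f = 4w₁ + 4w₂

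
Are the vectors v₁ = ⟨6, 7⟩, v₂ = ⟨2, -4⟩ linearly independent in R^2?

Form the 2×2 matrix with these as columns; its determinant is -38.
A nonzero determinant means the columns are linearly independent.

linearly independent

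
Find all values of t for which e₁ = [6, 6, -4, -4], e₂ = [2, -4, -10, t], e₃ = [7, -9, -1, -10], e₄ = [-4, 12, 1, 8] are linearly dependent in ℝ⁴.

t = -10/3

Place the vectors as rows of a 4×4 matrix; dependence ⇔ determinant zero.
The determinant works out to -192*t - 640.
This vanishes exactly when t = -10/3.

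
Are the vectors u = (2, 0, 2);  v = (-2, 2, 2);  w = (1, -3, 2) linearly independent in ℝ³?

linearly independent

Row-reduce the matrix whose columns are u, v, w.
The reduction yields 3 nonzero rows, so the rank is 3.
Since rank = 3 (the number of vectors), the set is linearly independent.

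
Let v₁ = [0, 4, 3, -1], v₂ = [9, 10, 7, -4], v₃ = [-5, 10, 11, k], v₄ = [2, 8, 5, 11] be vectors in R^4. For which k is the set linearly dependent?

k = -50

Dependence holds iff the 4×4 matrix [v₁ v₂ v₃ v₄] is singular.
Expanding, det = -32*k - 1600.
This vanishes exactly when k = -50.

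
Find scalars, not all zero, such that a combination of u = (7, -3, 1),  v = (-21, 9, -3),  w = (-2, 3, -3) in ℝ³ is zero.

3u + v = 0

Row-reduce the matrix with u, v, w as columns; the null space gives the coefficients.
A generator of the null space is (3, 1, 0).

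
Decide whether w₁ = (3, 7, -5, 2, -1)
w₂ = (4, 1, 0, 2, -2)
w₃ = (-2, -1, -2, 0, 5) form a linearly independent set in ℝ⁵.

linearly independent

Row-reduce the matrix whose columns are w₁, w₂, w₃.
The reduction yields 3 nonzero rows, so the rank is 3.
Since rank = 3 (the number of vectors), the set is linearly independent.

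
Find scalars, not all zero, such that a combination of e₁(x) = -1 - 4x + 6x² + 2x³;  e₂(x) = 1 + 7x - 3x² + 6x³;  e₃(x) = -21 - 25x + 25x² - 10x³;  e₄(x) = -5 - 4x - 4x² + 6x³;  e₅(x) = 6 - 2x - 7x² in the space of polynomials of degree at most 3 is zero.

Pass to coordinate vectors relative to the basis {1, x, …, x³}.
Write the vectors as columns of a matrix and find a nonzero vector in its null space.
A generator of the null space is (1, -3, -1, 1, -2).

e₁ - 3e₂ - e₃ + e₄ - 2e₅ = 0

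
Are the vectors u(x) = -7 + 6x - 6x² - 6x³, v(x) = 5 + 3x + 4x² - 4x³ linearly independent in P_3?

linearly independent

Take coordinates with respect to the standard basis {1, x, …, x³}.
Place the vectors as rows of a 2×4 matrix and reduce to echelon form.
The reduction yields 2 nonzero rows, so the rank is 2.
Since rank = 2 (the number of vectors), the set is linearly independent.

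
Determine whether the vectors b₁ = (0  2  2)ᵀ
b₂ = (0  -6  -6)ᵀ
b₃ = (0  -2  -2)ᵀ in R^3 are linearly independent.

linearly dependent

One vector is a scalar multiple of another, so the set is dependent.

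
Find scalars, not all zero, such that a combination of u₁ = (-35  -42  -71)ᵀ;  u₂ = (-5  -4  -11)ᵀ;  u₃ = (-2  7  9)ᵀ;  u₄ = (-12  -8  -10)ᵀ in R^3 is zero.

Solve the homogeneous system with u₁, u₂, u₃, u₄ as columns by row-reducing the coefficient matrix.
The free variable yields coefficients (1, -3, 2, -2) (any nonzero multiple also works).

u₁ - 3u₂ + 2u₃ - 2u₄ = 0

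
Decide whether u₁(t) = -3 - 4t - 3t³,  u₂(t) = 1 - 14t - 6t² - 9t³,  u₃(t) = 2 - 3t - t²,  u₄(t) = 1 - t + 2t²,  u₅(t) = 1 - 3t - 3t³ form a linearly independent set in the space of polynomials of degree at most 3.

Write each element as a coordinate vector in ℝ⁴ using {1, t, …, t³}.
There are 5 vectors in a 4-dimensional space, so they cannot be linearly independent.

linearly dependent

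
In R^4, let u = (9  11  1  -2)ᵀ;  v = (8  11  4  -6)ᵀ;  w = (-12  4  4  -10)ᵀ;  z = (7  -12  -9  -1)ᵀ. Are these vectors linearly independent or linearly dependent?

linearly independent

The matrix [u|v|w|z] has determinant 8440.
A nonzero determinant means the columns are linearly independent.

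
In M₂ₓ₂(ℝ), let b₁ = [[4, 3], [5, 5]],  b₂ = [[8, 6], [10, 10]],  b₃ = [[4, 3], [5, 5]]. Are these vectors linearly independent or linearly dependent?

Take coordinates with respect to the standard basis {E₁₁, E₁₂, E₂₁, E₂₂}.
Two of the vectors are equal, giving an immediate dependence.

linearly dependent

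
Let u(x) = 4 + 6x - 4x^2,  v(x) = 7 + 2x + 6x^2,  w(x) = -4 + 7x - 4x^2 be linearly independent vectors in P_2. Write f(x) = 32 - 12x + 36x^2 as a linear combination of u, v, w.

f = -u + 4v - 2w

Take coordinate vectors relative to {1, x, x^2}.
Solve the system with u, v, w as columns and f as the right-hand side.
Row-reducing the augmented matrix gives the unique coefficients (a₁, a₂, a₃) = (-1, 4, -2).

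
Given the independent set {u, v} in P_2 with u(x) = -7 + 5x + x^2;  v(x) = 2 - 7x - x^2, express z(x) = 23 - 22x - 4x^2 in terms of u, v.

z = -3u + v

Take coordinate vectors relative to {1, x, x^2}.
Write z = c₁u + c₂v and equate components.
Row-reducing the augmented matrix gives the unique coefficients (c₁, c₂) = (-3, 1).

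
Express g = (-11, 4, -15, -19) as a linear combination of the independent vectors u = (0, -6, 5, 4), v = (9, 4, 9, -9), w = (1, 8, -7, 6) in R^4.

Write g = c₁u + … + c₃w and equate components.
Back-substitution yields (c₁, c₂, c₃) = (-4, -1, -2).

g = -4u - v - 2w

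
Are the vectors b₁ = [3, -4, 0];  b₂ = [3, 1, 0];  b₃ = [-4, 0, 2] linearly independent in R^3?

Place the vectors as rows of a 3×3 matrix and reduce to echelon form.
The reduction yields 3 nonzero rows, so the rank is 3.
Since rank = 3 (the number of vectors), the set is linearly independent.

linearly independent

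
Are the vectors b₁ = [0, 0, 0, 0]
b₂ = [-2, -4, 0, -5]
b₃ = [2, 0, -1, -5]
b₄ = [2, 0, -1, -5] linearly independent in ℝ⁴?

One of the vectors is the zero vector, so the set is linearly dependent.

linearly dependent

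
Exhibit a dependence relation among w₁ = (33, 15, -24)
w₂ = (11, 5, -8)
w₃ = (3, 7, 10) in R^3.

Write the vectors as columns of a matrix and find a nonzero vector in its null space.
The free variable yields coefficients (1, -3, 0) (any nonzero multiple also works).

w₁ - 3w₂ = 0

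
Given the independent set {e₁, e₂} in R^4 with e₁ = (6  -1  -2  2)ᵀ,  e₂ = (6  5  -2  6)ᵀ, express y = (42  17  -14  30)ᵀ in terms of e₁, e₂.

Set up the augmented matrix [e₁ | e₂ | y] and row-reduce.
Back-substitution yields (α₁, α₂) = (3, 4).

y = 3e₁ + 4e₂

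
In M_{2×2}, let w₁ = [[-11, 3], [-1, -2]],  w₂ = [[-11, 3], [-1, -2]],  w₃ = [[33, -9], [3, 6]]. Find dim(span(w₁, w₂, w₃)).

Pass to coordinate vectors with respect to the basis {E₁₁, E₁₂, E₂₁, E₂₂}.
Form the matrix with w₁, w₂, w₃ as columns and reduce.
Reduction leaves 1 leading entry, giving rank 1.

dim = 1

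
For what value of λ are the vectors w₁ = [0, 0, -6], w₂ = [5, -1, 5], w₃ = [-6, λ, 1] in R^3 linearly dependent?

The vectors are dependent exactly when the determinant of the matrix with rows w₁, w₂, w₃ vanishes.
Expanding, det = 36 - 30*λ.
Solving 36 - 30*λ = 0 yields λ = 6/5.

λ = 6/5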